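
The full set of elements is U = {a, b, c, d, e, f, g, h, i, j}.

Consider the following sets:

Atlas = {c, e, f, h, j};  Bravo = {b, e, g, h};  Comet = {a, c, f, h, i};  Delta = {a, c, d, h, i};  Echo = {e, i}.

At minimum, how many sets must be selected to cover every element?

3

Atlas and Bravo and Delta together: Atlas ∪ Bravo ∪ Delta = {a, b, c, d, e, f, g, h, i, j} — every element is covered.
Only Bravo contains b, so Bravo is forced; the remaining 6 elements need at least 2 more sets (each remaining set adds at most 4) — so at least 3 sets are needed, and 3 is optimal.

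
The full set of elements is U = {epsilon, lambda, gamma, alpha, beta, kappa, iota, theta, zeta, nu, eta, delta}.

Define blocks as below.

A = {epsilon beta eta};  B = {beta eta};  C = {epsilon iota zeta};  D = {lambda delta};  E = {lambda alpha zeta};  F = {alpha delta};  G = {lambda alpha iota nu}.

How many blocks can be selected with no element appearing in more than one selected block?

B, C, F are pairwise disjoint (B={beta,eta}; C={epsilon,iota,zeta}; F={alpha,delta}).
Every remaining block overlaps one of these, and no 4 of the listed blocks are pairwise disjoint, so 3 is the maximum.

3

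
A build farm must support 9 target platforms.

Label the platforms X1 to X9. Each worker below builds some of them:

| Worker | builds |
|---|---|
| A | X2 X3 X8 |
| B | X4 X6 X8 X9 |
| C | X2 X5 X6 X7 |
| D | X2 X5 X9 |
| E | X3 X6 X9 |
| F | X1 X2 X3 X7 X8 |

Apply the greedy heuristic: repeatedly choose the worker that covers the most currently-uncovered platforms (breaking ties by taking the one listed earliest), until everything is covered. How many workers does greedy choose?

Greedy: pick F (covers 5 new) → pick B (covers 3 new) → pick C (covers 1 new). Total picks: 3.

3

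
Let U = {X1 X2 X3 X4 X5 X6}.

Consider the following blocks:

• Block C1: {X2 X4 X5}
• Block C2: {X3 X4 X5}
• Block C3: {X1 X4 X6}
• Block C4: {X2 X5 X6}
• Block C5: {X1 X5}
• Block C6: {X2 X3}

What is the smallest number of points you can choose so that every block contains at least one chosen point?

3

The 3 points {X1, X2, X3} hit every block.
No choice of 2 points meets every block, so 3 is the minimum.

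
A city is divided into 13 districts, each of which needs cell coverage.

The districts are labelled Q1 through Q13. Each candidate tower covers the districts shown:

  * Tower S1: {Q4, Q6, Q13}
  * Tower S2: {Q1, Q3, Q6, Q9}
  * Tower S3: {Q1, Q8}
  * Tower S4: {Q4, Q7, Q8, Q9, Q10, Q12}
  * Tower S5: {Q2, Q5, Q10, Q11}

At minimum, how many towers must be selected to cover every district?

S1 and S2 and S4 and S5 together: S1 ∪ S2 ∪ S4 ∪ S5 = {Q1, Q2, Q3, Q4, Q5, Q6, Q7, Q8, Q9, Q10, Q11, Q12, Q13} — every district is covered.
Only S4 contains Q7, so S4 is forced; the remaining 7 districts need at least 3 more towers (each remaining tower adds at most 3) — so at least 4 towers are needed, and 4 is optimal.

4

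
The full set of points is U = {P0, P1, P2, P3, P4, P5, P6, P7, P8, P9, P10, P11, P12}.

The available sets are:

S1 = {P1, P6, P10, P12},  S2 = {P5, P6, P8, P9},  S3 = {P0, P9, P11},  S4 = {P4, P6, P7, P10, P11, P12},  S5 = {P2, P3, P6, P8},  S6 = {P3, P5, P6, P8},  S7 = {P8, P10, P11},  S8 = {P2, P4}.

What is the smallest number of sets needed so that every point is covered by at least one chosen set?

5

S1, S2, S3, S4, and S5 cover everything between them: the union {P0, P1, P2, P3, P4, P5, P6, P7, P8, P9, P10, P11, P12} is all of U.
No 4 of the 8 sets cover everything (all 70 combinations miss at least one point), so 5 is optimal.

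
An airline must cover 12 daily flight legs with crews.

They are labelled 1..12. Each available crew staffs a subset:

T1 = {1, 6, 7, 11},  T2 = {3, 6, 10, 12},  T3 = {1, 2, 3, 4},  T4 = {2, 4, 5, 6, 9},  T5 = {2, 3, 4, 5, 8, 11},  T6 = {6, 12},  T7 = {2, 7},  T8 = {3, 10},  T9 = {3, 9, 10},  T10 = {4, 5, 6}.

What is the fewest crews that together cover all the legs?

Take {T1, T5, T6, T9}. Their union is {1, 2, 3, 4, 5, 6, 7, 8, 9, 10, 11, 12}, which is all 12 legs.
No 3 of the 10 crews cover everything (all 120 combinations miss at least one leg), so 4 is optimal.

4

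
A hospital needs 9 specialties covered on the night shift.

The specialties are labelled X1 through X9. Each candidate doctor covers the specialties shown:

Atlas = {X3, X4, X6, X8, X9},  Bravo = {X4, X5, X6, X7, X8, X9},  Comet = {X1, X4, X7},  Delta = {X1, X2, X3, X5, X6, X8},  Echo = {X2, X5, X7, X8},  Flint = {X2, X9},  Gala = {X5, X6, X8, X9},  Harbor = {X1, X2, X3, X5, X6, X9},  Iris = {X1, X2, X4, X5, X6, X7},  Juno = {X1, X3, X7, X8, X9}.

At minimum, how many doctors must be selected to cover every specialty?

Atlas and Iris together: Atlas ∪ Iris = {X1, X2, X3, X4, X5, X6, X7, X8, X9} — every specialty is covered.
No single doctor has all 9 specialties (the largest, Bravo, has 6), so 2 is optimal.

2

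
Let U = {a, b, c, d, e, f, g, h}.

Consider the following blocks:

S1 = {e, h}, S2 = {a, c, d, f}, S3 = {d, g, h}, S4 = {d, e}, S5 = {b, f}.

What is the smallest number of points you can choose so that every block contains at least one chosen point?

Take T = {e, f, g}. Each listed block contains at least one of these, so T is a hitting set of size 3.
No choice of 2 points meets every block, so 3 is the minimum.

3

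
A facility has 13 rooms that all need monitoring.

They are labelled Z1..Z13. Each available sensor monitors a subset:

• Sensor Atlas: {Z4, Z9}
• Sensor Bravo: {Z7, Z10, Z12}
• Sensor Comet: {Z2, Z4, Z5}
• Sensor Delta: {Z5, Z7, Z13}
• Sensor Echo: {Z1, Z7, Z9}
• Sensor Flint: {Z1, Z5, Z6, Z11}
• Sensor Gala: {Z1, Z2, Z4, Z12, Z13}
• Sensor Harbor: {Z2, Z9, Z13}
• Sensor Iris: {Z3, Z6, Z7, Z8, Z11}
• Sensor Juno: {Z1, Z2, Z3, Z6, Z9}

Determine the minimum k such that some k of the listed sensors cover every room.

5

Take {Bravo, Comet, Delta, Echo, Iris}. Their union is {Z1, Z2, Z3, Z4, Z5, Z6, Z7, Z8, Z9, Z10, Z11, Z12, Z13}, which is all 13 rooms.
No 4 of the 10 sensors cover everything (all 210 combinations miss at least one room), so 5 is optimal.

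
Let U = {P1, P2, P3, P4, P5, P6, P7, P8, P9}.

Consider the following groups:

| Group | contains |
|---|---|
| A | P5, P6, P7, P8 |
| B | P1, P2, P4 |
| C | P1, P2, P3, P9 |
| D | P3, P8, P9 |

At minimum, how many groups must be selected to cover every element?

3

Take {A, B, C}. Their union is {P1, P2, P3, P4, P5, P6, P7, P8, P9}, which is all 9 elements.
Each group has at most 4 elements, and 2·4 = 8 < 9 — so at least 3 groups are needed, and 3 is optimal.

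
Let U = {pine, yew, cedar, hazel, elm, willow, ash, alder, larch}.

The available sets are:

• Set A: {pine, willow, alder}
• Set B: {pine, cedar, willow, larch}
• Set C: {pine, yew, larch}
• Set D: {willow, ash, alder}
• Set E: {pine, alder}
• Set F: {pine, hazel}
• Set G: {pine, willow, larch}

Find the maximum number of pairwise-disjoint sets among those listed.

2

C, D are pairwise disjoint (C={pine,yew,larch}; D={willow,ash,alder}).
Every remaining set overlaps one of these, and no 3 of the listed sets are pairwise disjoint, so 2 is the maximum.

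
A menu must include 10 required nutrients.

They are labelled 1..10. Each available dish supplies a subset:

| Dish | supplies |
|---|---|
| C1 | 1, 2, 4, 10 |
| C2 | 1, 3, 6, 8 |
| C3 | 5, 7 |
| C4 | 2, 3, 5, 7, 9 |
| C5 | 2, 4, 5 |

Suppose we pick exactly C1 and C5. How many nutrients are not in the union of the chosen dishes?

5

Union of C1, C5 = {1, 2, 4, 5, 10}.
Not covered: 3, 6, 7, 8, 9 — 5 nutrients.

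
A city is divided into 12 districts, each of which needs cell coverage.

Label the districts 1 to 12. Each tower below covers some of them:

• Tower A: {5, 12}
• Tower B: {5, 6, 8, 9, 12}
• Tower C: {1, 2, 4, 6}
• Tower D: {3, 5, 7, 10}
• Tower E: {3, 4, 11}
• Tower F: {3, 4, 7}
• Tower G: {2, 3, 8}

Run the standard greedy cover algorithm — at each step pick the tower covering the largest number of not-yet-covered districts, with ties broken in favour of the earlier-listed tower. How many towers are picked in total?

Greedy: pick B (covers 5 new) → pick C (covers 3 new) → pick D (covers 3 new) → pick E (covers 1 new). Total picks: 4.

4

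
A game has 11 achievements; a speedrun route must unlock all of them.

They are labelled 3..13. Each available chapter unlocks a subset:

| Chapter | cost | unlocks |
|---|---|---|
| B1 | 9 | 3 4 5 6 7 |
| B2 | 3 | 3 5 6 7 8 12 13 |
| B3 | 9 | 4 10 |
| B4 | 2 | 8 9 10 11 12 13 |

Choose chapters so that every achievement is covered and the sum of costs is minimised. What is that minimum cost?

B1, B4 together cover every achievement (B1 ∪ B4 = {3, 4, 5, 6, 7, 8, 9, 10, 11, 12, 13}); total cost 9 + 2 = 11.
The greedy pick B4, B2, B1 costs 14; no covering selection beats 11.

11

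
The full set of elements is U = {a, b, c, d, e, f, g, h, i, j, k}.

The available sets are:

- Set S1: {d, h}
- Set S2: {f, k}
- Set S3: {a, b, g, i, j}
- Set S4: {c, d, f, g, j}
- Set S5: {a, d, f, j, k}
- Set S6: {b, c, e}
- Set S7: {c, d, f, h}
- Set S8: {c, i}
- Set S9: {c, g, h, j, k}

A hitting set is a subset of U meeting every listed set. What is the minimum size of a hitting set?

4

T = {e, f, h, i} meets every set (each contains at least one member of T), and |T| = 4.
No choice of 3 elements meets every set, so 4 is the minimum.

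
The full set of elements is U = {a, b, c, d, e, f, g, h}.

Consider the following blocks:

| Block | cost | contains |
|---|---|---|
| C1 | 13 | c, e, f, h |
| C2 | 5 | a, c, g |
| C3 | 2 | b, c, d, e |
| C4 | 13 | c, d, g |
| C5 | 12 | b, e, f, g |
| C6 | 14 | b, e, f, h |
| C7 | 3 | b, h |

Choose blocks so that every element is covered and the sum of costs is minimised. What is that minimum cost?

20

C1, C2, C3 together cover every element (C1 ∪ C2 ∪ C3 = {a, b, c, d, e, f, g, h}); total cost 13 + 5 + 2 = 20.
The greedy pick C3, C2, C7, C5 costs 22; no covering selection beats 20.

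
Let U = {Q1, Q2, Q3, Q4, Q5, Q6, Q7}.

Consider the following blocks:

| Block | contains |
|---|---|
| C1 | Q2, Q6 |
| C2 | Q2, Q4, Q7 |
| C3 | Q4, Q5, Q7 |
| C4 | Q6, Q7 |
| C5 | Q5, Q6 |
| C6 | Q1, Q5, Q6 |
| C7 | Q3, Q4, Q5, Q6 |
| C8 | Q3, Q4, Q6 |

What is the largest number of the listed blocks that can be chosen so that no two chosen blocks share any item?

C2, C5 are pairwise disjoint (C2={Q2,Q4,Q7}; C5={Q5,Q6}).
Every remaining block overlaps one of these, and no 3 of the listed blocks are pairwise disjoint, so 2 is the maximum.

2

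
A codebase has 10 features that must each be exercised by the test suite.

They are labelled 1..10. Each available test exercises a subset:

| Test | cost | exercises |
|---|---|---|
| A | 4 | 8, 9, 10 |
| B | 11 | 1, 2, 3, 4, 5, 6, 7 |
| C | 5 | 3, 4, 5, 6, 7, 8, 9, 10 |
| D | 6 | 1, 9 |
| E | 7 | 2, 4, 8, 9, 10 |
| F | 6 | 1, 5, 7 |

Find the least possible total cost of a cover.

A, B together cover every feature (A ∪ B = {1, 2, 3, 4, 5, 6, 7, 8, 9, 10}); total cost 4 + 11 = 15.
The greedy pick C, B costs 16; no covering selection beats 15.

15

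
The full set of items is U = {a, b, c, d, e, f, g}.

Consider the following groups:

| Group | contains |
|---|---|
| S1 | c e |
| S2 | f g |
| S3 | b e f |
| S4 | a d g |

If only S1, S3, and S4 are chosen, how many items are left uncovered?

Union of S1, S3, S4 = {a, b, c, d, e, f, g} — that's every item, so 0 are uncovered.

0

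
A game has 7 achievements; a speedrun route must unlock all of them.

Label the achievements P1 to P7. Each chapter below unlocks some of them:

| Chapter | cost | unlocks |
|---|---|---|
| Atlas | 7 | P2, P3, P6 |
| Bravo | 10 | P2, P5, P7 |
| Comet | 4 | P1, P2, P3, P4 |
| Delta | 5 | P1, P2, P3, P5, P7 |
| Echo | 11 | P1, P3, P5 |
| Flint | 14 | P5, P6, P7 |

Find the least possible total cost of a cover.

16

Atlas, Comet, Delta together cover every achievement (Atlas ∪ Comet ∪ Delta = {P1, P2, P3, P4, P5, P6, P7}); total cost 7 + 4 + 5 = 16.
No covering selection has total cost below 16.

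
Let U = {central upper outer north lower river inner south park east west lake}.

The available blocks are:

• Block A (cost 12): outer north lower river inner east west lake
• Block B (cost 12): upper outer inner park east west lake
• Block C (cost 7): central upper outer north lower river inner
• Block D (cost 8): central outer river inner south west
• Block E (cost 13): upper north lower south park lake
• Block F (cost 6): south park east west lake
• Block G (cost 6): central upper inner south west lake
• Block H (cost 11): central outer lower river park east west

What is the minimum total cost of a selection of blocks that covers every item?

13

C, F together cover every item (C ∪ F = {central, upper, outer, north, lower, river, inner, south, park, east, west, lake}); total cost 7 + 6 = 13.
No covering selection has total cost below 13.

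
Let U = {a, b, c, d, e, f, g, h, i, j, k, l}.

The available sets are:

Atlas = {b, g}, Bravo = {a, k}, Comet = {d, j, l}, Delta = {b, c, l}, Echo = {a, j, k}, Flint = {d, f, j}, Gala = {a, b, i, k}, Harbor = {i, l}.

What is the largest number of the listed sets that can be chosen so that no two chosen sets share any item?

Atlas, Bravo, Flint, Harbor are pairwise disjoint (Atlas={b,g}; Bravo={a,k}; Flint={d,f,j}; Harbor={i,l}).
Every remaining set overlaps one of these, and no 5 of the listed sets are pairwise disjoint, so 4 is the maximum.

4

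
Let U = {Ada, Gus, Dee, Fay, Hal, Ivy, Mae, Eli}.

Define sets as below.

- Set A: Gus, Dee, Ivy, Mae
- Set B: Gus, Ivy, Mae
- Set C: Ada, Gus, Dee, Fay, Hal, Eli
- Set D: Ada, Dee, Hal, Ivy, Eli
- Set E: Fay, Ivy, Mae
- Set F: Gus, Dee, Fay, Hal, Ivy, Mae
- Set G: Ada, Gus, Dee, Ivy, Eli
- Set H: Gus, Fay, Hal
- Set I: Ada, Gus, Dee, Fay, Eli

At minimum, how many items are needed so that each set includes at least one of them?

2

T = {Fay, Ivy} meets every set (each contains at least one member of T), and |T| = 2.
No single item lies in every set, so at least 2 are needed and 2 is optimal.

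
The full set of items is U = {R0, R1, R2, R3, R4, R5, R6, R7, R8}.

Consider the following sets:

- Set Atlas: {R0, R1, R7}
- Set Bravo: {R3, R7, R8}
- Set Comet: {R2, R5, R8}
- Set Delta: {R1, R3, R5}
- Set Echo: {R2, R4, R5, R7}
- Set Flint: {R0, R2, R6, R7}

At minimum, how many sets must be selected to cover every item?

4

Take {Comet, Delta, Echo, Flint}. Their union is {R0, R1, R2, R3, R4, R5, R6, R7, R8}, which is all 9 items.
Only Echo contains R4, so Echo is forced; the remaining 5 items need at least 3 more sets (each remaining set adds at most 2) — so at least 4 sets are needed, and 4 is optimal.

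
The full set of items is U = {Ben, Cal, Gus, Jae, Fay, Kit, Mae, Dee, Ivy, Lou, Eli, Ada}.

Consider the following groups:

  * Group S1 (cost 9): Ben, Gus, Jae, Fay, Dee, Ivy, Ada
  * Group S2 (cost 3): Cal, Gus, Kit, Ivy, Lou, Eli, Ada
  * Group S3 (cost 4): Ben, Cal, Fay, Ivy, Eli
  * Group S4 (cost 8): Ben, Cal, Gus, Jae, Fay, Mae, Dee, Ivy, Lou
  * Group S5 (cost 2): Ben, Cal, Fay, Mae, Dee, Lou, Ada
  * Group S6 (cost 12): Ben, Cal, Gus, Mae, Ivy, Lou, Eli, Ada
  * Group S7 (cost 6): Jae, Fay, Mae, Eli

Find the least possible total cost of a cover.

11

S2, S5, S7 together cover every item (S2 ∪ S5 ∪ S7 = {Ben, Cal, Gus, Jae, Fay, Kit, Mae, Dee, Ivy, Lou, Eli, Ada}); total cost 3 + 2 + 6 = 11.
No covering selection has total cost below 11.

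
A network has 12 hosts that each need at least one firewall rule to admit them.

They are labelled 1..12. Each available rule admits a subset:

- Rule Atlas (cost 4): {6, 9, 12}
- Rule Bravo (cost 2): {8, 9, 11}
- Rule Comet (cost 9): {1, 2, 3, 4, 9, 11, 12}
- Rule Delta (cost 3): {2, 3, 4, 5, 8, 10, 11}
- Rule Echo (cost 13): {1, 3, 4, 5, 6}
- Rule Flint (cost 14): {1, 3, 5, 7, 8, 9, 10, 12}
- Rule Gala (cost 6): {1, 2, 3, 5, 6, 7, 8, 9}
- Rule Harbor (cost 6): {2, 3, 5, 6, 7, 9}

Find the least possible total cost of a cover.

13

Atlas, Delta, Gala together cover every host (Atlas ∪ Delta ∪ Gala = {1, 2, 3, 4, 5, 6, 7, 8, 9, 10, 11, 12}); total cost 4 + 3 + 6 = 13.
No covering selection has total cost below 13.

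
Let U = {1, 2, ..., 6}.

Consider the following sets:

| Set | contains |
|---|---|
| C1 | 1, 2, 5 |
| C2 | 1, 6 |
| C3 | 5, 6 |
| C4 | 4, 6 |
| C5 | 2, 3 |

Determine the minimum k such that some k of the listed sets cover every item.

C1 and C4 and C5 together: C1 ∪ C4 ∪ C5 = {1, 2, 3, 4, 5, 6} — every item is covered.
Only C5 contains 3, so C5 is forced; the remaining 4 items need at least 2 more sets (each remaining set adds at most 2) — so at least 3 sets are needed, and 3 is optimal.

3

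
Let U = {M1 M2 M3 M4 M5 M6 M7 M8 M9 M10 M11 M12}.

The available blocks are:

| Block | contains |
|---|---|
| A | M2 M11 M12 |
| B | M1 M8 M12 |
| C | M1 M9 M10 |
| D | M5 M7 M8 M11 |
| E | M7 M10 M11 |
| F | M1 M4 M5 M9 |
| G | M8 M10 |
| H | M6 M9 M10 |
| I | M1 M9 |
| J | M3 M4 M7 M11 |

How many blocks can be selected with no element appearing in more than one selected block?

3

B, H, J are pairwise disjoint (B={M1,M8,M12}; H={M6,M9,M10}; J={M3,M4,M7,M11}).
Every remaining block overlaps one of these, and no 4 of the listed blocks are pairwise disjoint, so 3 is the maximum.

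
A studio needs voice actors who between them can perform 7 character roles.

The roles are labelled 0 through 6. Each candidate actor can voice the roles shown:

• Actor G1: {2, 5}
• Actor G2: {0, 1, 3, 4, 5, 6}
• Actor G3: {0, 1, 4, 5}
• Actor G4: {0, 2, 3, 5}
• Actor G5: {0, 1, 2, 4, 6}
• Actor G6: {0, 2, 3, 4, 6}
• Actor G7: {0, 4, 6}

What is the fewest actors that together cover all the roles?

2

G2 and G4 together: G2 ∪ G4 = {0, 1, 2, 3, 4, 5, 6} — every role is covered.
No single actor has all 7 roles (the largest, G2, has 6), so 2 is optimal.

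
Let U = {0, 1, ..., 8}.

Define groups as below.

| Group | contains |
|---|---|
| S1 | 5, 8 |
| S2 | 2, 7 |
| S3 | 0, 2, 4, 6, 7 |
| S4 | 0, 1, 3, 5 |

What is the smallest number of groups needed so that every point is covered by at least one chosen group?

S1, S3, and S4 cover everything between them: the union {0, 1, 2, 3, 4, 5, 6, 7, 8} is all of U.
Only S4 contains 1, so S4 is forced; the remaining 5 points need at least 2 more groups (each remaining group adds at most 4) — so at least 3 groups are needed, and 3 is optimal.

3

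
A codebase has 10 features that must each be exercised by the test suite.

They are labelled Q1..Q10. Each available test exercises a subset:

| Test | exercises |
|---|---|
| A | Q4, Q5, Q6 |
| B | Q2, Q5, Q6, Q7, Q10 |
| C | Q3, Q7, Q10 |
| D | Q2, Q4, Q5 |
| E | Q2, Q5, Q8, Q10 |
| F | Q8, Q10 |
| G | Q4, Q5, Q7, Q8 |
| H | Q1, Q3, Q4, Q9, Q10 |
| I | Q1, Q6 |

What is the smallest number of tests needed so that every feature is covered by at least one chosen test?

B and G and H together: B ∪ G ∪ H = {Q1, Q2, Q3, Q4, Q5, Q6, Q7, Q8, Q9, Q10} — every feature is covered.
Only H contains Q9, so H is forced; the remaining 5 features need at least 2 more tests (each remaining test adds at most 4) — so at least 3 tests are needed, and 3 is optimal.

3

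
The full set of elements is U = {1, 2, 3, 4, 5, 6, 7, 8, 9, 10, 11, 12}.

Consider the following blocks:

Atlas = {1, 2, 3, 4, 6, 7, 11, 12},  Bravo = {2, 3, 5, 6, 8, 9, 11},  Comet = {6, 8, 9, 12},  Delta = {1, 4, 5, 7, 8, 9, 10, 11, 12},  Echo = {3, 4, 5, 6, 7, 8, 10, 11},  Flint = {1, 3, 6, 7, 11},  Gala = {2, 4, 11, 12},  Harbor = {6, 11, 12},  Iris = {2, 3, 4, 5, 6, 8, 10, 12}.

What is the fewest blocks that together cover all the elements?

Atlas and Delta together: Atlas ∪ Delta = {1, 2, 3, 4, 5, 6, 7, 8, 9, 10, 11, 12} — every element is covered.
No single block has all 12 elements (the largest, Delta, has 9), so 2 is optimal.

2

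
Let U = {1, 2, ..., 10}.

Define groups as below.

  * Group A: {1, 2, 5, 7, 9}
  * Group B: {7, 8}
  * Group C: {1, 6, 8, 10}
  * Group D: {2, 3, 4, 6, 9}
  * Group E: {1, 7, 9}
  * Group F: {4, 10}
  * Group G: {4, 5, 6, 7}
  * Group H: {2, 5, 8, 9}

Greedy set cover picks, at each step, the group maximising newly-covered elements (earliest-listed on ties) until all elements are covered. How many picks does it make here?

Greedy: pick A (covers 5 new) → pick C (covers 3 new) → pick D (covers 2 new). Total picks: 3.

3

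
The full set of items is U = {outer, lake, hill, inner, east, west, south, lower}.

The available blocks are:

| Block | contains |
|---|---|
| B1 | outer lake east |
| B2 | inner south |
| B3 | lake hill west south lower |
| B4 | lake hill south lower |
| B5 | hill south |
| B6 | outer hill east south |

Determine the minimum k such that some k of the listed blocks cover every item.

B1 and B2 and B3 together: B1 ∪ B2 ∪ B3 = {outer, lake, hill, inner, east, west, south, lower} — every item is covered.
Only B2 contains inner, so B2 is forced; the remaining 6 items need at least 2 more blocks (each remaining block adds at most 4) — so at least 3 blocks are needed, and 3 is optimal.

3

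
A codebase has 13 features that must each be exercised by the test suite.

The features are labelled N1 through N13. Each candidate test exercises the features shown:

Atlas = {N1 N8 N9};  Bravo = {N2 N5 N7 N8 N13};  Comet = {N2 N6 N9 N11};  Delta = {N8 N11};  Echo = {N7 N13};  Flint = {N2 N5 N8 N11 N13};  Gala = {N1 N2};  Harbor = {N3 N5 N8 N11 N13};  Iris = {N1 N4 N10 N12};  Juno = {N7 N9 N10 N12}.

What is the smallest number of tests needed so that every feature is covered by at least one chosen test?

Comet and Echo and Harbor and Iris together: Comet ∪ Echo ∪ Harbor ∪ Iris = {N1, N2, N3, N4, N5, N6, N7, N8, N9, N10, N11, N12, N13} — every feature is covered.
Only Comet contains N6, so Comet is forced; the remaining 9 features need at least 3 more tests (each remaining test adds at most 4) — so at least 4 tests are needed, and 4 is optimal.

4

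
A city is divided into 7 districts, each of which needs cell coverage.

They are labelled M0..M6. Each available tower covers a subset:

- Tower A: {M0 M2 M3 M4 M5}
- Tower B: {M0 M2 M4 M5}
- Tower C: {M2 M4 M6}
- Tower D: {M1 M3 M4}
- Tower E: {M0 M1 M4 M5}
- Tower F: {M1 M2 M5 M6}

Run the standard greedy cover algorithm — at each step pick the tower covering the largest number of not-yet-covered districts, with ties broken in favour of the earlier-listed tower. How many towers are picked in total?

2

Greedy: pick A (covers 5 new) → pick F (covers 2 new). Total picks: 2.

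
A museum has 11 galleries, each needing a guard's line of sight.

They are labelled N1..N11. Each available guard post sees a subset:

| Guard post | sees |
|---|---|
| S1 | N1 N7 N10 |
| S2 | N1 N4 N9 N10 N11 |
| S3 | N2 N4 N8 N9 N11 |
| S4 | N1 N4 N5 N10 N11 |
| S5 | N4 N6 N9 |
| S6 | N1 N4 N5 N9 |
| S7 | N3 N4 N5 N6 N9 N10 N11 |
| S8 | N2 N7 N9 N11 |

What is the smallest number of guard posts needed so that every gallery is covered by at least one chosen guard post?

S1 and S3 and S7 together: S1 ∪ S3 ∪ S7 = {N1, N2, N3, N4, N5, N6, N7, N8, N9, N10, N11} — every gallery is covered.
Only S7 contains N3, so S7 is forced; the remaining 4 galleries need at least 2 more guard posts (each remaining guard post adds at most 2) — so at least 3 guard posts are needed, and 3 is optimal.

3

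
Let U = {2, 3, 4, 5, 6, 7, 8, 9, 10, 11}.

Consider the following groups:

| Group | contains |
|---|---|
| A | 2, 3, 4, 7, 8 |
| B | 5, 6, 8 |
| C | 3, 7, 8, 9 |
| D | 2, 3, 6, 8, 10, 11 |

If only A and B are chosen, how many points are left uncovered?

3

Union of A, B = {2, 3, 4, 5, 6, 7, 8}.
Not covered: 9, 10, 11 — 3 points.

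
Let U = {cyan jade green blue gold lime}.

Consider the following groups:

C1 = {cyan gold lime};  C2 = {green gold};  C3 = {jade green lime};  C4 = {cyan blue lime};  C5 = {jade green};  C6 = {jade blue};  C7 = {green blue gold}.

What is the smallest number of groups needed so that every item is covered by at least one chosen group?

C1, C6, and C7 cover everything between them: the union {cyan, jade, green, blue, gold, lime} is all of U.
No 2 of the 7 groups cover everything (all 21 combinations miss at least one item), so 3 is optimal.

3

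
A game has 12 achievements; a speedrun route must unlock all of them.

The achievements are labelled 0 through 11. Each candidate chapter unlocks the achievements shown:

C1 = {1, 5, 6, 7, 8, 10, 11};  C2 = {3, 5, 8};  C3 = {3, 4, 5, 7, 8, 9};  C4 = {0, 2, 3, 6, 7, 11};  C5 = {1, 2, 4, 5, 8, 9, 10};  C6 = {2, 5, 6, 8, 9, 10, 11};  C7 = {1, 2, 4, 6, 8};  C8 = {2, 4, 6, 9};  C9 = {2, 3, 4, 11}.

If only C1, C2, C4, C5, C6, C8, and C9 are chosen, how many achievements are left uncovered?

Union of C1, C2, C4, C5, C6, C8, C9 = {0, 1, 2, 3, 4, 5, 6, 7, 8, 9, 10, 11} — that's every achievement, so 0 are uncovered.

0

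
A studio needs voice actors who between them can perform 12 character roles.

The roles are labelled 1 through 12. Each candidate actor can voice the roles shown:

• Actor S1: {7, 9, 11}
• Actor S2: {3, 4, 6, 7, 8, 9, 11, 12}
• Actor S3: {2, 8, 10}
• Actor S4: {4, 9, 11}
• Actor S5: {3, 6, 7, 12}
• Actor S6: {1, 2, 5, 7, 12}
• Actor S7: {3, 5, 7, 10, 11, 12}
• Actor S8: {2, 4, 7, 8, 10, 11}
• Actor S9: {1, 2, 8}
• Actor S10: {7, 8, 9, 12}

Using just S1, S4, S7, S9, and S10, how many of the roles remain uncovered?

Union of S1, S4, S7, S9, S10 = {1, 2, 3, 4, 5, 7, 8, 9, 10, 11, 12}.
Not covered: 6 — 1 role.

1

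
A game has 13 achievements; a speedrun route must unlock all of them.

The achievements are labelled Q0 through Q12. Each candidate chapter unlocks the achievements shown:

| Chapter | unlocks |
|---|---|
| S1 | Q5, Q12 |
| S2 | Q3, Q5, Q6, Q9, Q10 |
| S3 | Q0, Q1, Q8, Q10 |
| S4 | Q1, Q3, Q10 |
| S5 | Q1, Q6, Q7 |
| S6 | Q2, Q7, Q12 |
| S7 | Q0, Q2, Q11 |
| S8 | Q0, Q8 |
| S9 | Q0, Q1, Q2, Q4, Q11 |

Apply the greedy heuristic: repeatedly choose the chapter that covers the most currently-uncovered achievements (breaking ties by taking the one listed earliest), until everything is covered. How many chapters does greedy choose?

4

Greedy: pick S2 (covers 5 new) → pick S9 (covers 5 new) → pick S6 (covers 2 new) → pick S3 (covers 1 new). Total picks: 4.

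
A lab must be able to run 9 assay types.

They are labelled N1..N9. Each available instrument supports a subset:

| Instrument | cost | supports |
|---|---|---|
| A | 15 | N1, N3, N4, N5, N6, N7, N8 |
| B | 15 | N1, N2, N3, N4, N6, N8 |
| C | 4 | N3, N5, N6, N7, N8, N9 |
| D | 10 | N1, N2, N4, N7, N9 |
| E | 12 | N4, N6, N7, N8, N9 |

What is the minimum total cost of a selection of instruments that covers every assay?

C, D together cover every assay (C ∪ D = {N1, N2, N3, N4, N5, N6, N7, N8, N9}); total cost 4 + 10 = 14.
No covering selection has total cost below 14.

14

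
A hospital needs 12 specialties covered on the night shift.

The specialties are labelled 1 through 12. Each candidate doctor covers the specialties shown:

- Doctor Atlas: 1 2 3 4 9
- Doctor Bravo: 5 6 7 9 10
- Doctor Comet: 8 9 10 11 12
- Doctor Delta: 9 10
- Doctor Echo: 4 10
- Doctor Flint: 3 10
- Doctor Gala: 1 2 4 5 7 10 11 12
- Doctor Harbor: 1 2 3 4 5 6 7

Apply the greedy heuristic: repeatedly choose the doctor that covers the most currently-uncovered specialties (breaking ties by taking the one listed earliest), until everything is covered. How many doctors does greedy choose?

4

Greedy: pick Gala (covers 8 new) → pick Atlas (covers 2 new) → pick Bravo (covers 1 new) → pick Comet (covers 1 new). Total picks: 4.
(The true minimum cover uses only 2 doctors, so greedy is not optimal here.)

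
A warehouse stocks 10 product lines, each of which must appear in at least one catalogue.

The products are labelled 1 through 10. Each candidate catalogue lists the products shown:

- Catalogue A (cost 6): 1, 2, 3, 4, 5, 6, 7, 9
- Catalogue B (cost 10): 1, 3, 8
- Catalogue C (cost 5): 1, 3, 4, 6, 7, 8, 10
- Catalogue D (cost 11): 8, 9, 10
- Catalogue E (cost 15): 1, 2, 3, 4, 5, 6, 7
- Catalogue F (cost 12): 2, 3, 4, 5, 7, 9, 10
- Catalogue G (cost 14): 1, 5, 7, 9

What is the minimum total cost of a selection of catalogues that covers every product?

11

A, C together cover every product (A ∪ C = {1, 2, 3, 4, 5, 6, 7, 8, 9, 10}); total cost 6 + 5 = 11.
No covering selection has total cost below 11.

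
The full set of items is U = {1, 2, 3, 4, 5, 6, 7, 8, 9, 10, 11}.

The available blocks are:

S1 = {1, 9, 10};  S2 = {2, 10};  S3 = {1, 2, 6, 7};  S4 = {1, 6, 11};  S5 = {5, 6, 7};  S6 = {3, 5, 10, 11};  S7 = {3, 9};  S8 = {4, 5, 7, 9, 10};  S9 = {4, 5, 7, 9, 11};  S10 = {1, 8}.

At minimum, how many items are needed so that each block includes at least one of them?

4

Take H = {1, 6, 9, 10}. Each listed block contains at least one of these, so H is a hitting set of size 4.
The blocks S2, S5, S7, S10 are pairwise disjoint, so any hitting set needs a separate item for each — at least 4. Hence 4 is optimal.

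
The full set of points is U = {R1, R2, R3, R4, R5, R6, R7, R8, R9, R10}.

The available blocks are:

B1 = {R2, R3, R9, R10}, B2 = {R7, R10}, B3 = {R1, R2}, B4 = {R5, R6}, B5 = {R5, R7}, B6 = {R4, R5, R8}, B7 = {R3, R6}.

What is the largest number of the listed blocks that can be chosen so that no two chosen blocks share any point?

4

B2, B3, B6, B7 are pairwise disjoint (B2={R7,R10}; B3={R1,R2}; B6={R4,R5,R8}; B7={R3,R6}).
Every remaining block overlaps one of these, and no 5 of the listed blocks are pairwise disjoint, so 4 is the maximum.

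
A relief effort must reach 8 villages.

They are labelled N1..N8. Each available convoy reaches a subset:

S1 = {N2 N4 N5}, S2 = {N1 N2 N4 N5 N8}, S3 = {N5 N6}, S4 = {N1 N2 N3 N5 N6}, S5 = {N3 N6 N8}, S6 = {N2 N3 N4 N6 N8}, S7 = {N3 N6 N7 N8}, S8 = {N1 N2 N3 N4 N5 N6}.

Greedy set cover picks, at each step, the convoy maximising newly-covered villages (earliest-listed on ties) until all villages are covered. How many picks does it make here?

Greedy: pick S8 (covers 6 new) → pick S7 (covers 2 new). Total picks: 2.

2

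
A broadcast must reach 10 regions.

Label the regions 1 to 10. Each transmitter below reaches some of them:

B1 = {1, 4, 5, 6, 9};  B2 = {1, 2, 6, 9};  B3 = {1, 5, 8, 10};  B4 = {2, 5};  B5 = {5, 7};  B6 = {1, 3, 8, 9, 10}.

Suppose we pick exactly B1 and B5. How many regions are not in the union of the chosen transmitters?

Union of B1, B5 = {1, 4, 5, 6, 7, 9}.
Not covered: 2, 3, 8, 10 — 4 regions.

4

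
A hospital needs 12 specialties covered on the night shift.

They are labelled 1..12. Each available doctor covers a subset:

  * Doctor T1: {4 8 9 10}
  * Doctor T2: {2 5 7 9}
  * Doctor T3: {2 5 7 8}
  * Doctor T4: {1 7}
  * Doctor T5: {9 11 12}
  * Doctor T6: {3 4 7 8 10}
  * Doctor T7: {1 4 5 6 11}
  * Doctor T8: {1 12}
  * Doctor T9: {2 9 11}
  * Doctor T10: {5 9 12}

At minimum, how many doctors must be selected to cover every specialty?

4

Take {T2, T6, T7, T8}. Their union is {1, 2, 3, 4, 5, 6, 7, 8, 9, 10, 11, 12}, which is all 12 specialties.
No 3 of the 10 doctors cover everything (all 120 combinations miss at least one specialty), so 4 is optimal.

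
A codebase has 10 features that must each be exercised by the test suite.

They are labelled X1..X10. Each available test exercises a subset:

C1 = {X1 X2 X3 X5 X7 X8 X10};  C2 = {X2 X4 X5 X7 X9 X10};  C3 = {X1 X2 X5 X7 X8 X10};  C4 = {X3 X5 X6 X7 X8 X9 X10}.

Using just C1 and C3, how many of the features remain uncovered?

Union of C1, C3 = {X1, X2, X3, X5, X7, X8, X10}.
Not covered: X4, X6, X9 — 3 features.

3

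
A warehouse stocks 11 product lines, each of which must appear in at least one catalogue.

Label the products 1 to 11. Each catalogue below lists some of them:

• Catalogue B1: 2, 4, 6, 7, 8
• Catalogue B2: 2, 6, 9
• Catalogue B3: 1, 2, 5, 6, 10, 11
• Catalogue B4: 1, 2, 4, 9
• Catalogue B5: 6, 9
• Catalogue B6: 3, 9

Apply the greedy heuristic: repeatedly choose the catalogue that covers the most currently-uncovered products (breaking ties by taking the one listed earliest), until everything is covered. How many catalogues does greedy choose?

Greedy: pick B3 (covers 6 new) → pick B1 (covers 3 new) → pick B6 (covers 2 new). Total picks: 3.

3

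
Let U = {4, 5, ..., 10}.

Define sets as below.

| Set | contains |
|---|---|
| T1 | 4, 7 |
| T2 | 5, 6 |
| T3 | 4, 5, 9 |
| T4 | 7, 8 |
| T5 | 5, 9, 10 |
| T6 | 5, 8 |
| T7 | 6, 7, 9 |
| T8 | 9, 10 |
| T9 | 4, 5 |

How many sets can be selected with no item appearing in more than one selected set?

T2, T4, T8 are pairwise disjoint (T2={5,6}; T4={7,8}; T8={9,10}).
Every remaining set overlaps one of these, and no 4 of the listed sets are pairwise disjoint, so 3 is the maximum.

3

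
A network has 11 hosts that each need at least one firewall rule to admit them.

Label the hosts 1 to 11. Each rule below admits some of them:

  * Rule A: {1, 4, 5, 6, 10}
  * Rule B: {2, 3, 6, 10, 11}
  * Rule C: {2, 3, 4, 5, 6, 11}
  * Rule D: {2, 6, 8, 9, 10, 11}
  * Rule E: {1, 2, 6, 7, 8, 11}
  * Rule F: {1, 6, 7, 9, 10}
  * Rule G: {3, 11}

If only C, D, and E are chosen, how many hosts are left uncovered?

0

Union of C, D, E = {1, 2, 3, 4, 5, 6, 7, 8, 9, 10, 11} — that's every host, so 0 are uncovered.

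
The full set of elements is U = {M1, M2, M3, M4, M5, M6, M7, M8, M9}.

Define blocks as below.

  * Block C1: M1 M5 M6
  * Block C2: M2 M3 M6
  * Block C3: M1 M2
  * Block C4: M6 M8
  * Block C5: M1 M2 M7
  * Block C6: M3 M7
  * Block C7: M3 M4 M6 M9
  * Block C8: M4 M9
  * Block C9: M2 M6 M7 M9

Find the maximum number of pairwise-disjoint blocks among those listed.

4

C3, C4, C6, C8 are pairwise disjoint (C3={M1,M2}; C4={M6,M8}; C6={M3,M7}; C8={M4,M9}).
Every remaining block overlaps one of these, and no 5 of the listed blocks are pairwise disjoint, so 4 is the maximum.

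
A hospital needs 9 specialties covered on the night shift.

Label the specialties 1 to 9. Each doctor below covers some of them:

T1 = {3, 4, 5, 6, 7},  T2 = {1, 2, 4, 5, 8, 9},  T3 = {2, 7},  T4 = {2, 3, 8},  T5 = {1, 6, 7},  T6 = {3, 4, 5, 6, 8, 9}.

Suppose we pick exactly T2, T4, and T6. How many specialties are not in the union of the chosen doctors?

1

Union of T2, T4, T6 = {1, 2, 3, 4, 5, 6, 8, 9}.
Not covered: 7 — 1 specialty.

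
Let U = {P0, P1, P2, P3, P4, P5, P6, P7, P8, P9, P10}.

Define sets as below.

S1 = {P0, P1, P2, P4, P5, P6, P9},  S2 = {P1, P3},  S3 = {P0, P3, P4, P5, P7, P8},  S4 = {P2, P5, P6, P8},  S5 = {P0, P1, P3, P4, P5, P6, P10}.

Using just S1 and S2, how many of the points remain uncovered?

3

Union of S1, S2 = {P0, P1, P2, P3, P4, P5, P6, P9}.
Not covered: P7, P8, P10 — 3 points.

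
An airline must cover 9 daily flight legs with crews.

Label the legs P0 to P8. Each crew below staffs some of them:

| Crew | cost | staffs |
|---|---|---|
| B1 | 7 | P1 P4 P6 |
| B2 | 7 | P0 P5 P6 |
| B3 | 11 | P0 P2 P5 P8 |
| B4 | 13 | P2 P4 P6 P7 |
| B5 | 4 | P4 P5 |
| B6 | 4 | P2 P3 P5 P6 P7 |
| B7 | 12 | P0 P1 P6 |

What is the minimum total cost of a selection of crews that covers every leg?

22

B1, B3, B6 together cover every leg (B1 ∪ B3 ∪ B6 = {P0, P1, P2, P3, P4, P5, P6, P7, P8}); total cost 7 + 11 + 4 = 22.
No covering selection has total cost below 22.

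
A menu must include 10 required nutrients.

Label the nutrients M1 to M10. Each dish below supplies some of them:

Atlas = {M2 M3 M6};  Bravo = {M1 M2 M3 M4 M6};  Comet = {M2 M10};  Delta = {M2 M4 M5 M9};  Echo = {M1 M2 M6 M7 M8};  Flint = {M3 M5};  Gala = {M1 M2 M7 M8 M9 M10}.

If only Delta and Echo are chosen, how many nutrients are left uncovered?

2

Union of Delta, Echo = {M1, M2, M4, M5, M6, M7, M8, M9}.
Not covered: M3, M10 — 2 nutrients.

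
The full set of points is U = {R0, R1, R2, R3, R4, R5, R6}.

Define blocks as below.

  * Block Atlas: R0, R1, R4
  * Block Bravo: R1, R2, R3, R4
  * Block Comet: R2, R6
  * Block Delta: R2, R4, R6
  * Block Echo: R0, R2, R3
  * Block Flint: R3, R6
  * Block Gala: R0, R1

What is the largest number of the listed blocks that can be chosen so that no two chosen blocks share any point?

2

Flint, Gala are pairwise disjoint (Flint={R3,R6}; Gala={R0,R1}).
Every remaining block overlaps one of these, and no 3 of the listed blocks are pairwise disjoint, so 2 is the maximum.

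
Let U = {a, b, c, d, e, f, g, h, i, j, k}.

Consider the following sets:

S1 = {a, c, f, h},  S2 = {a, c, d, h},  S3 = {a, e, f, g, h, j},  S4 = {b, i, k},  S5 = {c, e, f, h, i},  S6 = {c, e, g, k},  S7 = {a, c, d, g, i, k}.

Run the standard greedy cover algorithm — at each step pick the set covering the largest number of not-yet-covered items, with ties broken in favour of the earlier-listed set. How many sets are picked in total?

Greedy: pick S3 (covers 6 new) → pick S7 (covers 4 new) → pick S4 (covers 1 new). Total picks: 3.

3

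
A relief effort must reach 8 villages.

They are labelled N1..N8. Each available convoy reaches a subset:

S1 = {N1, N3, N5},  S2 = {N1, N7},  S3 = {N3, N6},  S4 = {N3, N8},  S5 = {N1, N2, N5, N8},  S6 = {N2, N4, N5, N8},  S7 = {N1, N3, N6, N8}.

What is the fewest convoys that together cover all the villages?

3

Take {S2, S6, S7}. Their union is {N1, N2, N3, N4, N5, N6, N7, N8}, which is all 8 villages.
Only S6 contains N4, so S6 is forced; the remaining 4 villages need at least 2 more convoys (each remaining convoy adds at most 3) — so at least 3 convoys are needed, and 3 is optimal.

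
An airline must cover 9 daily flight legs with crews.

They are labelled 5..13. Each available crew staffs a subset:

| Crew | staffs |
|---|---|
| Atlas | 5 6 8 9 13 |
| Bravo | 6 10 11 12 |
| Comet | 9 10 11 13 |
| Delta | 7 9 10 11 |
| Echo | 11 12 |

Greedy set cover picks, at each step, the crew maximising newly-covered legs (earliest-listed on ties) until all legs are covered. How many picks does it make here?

3

Greedy: pick Atlas (covers 5 new) → pick Bravo (covers 3 new) → pick Delta (covers 1 new). Total picks: 3.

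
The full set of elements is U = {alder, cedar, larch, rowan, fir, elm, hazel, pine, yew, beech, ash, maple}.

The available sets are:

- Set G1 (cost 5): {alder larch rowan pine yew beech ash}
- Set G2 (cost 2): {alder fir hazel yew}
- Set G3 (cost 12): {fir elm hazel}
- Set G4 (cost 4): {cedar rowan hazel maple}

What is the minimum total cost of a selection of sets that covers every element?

21

G1, G3, G4 together cover every element (G1 ∪ G3 ∪ G4 = {alder, cedar, larch, rowan, fir, elm, hazel, pine, yew, beech, ash, maple}); total cost 5 + 12 + 4 = 21.
The greedy pick G2, G1, G4, G3 costs 23; no covering selection beats 21.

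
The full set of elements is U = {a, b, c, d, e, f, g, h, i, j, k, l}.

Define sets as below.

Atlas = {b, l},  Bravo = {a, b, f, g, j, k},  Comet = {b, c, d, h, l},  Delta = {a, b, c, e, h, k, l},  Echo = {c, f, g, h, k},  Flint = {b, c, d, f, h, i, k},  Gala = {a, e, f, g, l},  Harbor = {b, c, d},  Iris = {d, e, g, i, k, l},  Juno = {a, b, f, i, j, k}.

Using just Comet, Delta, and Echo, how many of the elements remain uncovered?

2

Union of Comet, Delta, Echo = {a, b, c, d, e, f, g, h, k, l}.
Not covered: i, j — 2 elements.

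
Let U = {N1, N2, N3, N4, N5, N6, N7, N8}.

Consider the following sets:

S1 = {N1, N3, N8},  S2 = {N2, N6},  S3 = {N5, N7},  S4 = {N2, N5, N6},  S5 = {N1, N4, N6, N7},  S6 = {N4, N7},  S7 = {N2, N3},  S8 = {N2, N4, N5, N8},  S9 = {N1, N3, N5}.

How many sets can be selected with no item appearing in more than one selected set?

3

S1, S4, S6 are pairwise disjoint (S1={N1,N3,N8}; S4={N2,N5,N6}; S6={N4,N7}).
Every remaining set overlaps one of these, and no 4 of the listed sets are pairwise disjoint, so 3 is the maximum.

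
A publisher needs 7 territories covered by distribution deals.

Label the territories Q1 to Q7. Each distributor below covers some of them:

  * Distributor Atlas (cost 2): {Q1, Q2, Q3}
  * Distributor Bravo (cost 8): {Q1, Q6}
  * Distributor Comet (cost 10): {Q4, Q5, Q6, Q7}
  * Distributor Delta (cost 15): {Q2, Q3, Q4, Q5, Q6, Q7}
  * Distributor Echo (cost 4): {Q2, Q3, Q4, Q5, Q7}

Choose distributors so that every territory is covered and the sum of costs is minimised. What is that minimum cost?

Bravo, Echo together cover every territory (Bravo ∪ Echo = {Q1, Q2, Q3, Q4, Q5, Q6, Q7}); total cost 8 + 4 = 12.
The greedy pick Atlas, Echo, Bravo costs 14; no covering selection beats 12.

12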